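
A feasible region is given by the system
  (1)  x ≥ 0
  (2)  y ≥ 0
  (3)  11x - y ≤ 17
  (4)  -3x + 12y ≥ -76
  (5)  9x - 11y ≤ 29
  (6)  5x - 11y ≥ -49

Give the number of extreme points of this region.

4

The feasible vertices (each the meet of two boundaries and inside every other half-plane) are:
  (0, 0)
  (0, 49/11)
  (17/11, 0)
  (59/29, 156/29)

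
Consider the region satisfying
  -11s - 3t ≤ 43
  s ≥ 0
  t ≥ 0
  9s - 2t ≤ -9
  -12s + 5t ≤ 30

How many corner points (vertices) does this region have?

Pairwise boundary intersections that survive every other constraint:
  (0, 9/2)
  (0, 6)
  (5/7, 54/7)

3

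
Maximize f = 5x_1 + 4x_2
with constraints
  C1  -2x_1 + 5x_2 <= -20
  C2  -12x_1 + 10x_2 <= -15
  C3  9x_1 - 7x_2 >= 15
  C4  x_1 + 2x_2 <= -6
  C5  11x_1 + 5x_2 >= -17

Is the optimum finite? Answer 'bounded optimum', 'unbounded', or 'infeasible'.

unbounded

From the feasible point (10/9, -32/9), moving in the direction (2, -1) keeps every constraint satisfied while f increases without bound.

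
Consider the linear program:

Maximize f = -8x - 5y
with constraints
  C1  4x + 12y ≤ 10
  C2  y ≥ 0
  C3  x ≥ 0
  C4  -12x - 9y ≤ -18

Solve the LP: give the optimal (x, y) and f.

x = 7/6, y = 4/9, maximum f = -104/9

Vertices and f = -8x - 5y:
  (5/2, 0) → f = -20
  (7/6, 4/9) → f = -104/9
  (3/2, 0) → f = -12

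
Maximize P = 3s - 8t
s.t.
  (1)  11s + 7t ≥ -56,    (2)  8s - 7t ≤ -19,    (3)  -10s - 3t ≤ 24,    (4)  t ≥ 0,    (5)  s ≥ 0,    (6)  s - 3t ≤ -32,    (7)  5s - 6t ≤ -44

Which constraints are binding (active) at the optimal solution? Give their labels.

Vertices and P = 3s - 8t:
  (194/13, 257/13) → P = -1474/13
  (0, 32/3) → P = -256/3
  (20/3, 116/9) → P = -748/9
The feasible region is unbounded (it extends along (0, 1), (7, 8)), but P strictly decreases along every unbounded feasible direction, so there is no improving ray and the maximum is attained at a vertex.

The maximum is at (20/3, 116/9). Substituting into each constraint, equality holds for (6) and (7); the remaining constraints have slack.

(6) and (7)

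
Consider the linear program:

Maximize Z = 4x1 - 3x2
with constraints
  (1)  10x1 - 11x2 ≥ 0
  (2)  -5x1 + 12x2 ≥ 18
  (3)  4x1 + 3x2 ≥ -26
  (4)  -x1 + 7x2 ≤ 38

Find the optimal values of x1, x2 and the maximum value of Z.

Vertices and Z = 4x1 - 3x2:
  (198/65, 36/13) → Z = 252/65
  (418/59, 380/59) → Z = 532/59
  (330/23, 172/23) → Z = 804/23

x1 = 330/23, x2 = 172/23, maximum Z = 804/23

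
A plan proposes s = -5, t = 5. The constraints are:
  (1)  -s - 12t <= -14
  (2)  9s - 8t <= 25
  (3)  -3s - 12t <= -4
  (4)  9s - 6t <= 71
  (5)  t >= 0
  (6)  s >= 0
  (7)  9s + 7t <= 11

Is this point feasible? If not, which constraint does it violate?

Constraint (6): s = -5, which is not ≥ 0. All other constraints are satisfied.

not feasible — violates (6)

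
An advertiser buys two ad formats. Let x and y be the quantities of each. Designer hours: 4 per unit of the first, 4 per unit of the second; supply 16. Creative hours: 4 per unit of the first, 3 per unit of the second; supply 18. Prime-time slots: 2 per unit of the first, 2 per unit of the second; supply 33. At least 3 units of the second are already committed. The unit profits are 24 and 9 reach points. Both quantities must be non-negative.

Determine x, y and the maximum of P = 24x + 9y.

x = 1, y = 3, maximum P = 51

Feasible corners and P = 24x + 9y:
  (0, 4) → P = 36
  (0, 3) → P = 27
  (1, 3) → P = 51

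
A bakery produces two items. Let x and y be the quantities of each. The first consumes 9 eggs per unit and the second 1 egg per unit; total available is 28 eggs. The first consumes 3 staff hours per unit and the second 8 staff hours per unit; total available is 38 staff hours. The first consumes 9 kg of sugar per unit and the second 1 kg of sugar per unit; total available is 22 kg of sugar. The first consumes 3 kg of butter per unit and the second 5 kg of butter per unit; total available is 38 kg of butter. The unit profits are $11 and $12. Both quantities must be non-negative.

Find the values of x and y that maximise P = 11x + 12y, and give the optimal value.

x = 2, y = 4, maximum P = 70

Vertices and P = 11x + 12y:
  (0, 0) → P = 0
  (0, 19/4) → P = 57
  (22/9, 0) → P = 242/9
  (2, 4) → P = 70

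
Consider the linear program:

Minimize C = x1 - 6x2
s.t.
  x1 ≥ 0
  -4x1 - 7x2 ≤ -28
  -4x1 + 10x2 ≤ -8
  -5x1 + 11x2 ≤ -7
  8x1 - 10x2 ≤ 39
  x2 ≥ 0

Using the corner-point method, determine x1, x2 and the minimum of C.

Feasible corners and C = x1 - 6x2:
  (84/17, 20/17) → C = -36/17
  (553/96, 17/24) → C = 145/96
  (31/4, 23/10) → C = -121/20

The binding constraints are -4x1 + 10x2 = -8 and 8x1 - 10x2 = 39.
Solving simultaneously gives x1 = 31/4, x2 = 23/10.

x1 = 31/4, x2 = 23/10, minimum C = -121/20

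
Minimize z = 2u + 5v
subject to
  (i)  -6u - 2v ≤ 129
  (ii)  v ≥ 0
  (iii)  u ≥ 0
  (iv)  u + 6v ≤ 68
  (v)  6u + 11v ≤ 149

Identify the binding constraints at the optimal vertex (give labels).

Extreme points and z = 2u + 5v:
  (0, 0) → z = 0
  (149/6, 0) → z = 149/3
  (0, 34/3) → z = 170/3
  (146/25, 259/25) → z = 1587/25

The minimum is at (0, 0). Substituting into each constraint, equality holds for (ii) and (iii); the remaining constraints have slack.

(ii) and (iii)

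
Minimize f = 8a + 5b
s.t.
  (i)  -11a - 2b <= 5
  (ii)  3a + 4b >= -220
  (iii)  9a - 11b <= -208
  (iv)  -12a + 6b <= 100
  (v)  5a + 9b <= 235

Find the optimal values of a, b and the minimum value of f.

a = 74/39, b = 266/13, minimum f = 4582/39

Feasible corners and f = 8a + 5b:
  (74/39, 266/13) → f = 4582/39
  (713/136, 3155/136) → f = 21479/136
  (85/23, 1660/69) → f = 10340/69

The binding constraints are 9a - 11b = -208 and -12a + 6b = 100.
Solving simultaneously gives a = 74/39, b = 266/13.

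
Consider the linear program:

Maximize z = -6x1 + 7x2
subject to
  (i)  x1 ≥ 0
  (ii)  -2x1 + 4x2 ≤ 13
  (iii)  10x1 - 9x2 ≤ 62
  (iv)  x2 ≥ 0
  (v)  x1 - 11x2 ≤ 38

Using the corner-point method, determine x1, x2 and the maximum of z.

x1 = 0, x2 = 13/4, maximum z = 91/4

Vertices and z = -6x1 + 7x2:
  (0, 13/4) → z = 91/4
  (0, 0) → z = 0
  (365/22, 127/11) → z = -206/11
  (31/5, 0) → z = -186/5

At the optimal vertex, x1 = 0 and -2x1 + 4x2 = 13.
Solving simultaneously gives x1 = 0, x2 = 13/4.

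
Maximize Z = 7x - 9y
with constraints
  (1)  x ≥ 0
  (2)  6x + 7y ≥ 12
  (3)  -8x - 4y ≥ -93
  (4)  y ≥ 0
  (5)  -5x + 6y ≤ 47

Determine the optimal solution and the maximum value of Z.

Corner points and Z = 7x - 9y:
  (0, 12/7) → Z = -108/7
  (0, 47/6) → Z = -141/2
  (2, 0) → Z = 14
  (93/8, 0) → Z = 651/8
  (185/34, 841/68) → Z = -4979/68

At the optimal vertex, -8x - 4y = -93 and y = 0.
Solving simultaneously gives x = 93/8, y = 0.

x = 93/8, y = 0, maximum Z = 651/8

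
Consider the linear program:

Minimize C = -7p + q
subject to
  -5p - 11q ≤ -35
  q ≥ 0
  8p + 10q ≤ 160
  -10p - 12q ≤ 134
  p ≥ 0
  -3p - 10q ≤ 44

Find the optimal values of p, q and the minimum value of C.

p = 20, q = 0, minimum C = -140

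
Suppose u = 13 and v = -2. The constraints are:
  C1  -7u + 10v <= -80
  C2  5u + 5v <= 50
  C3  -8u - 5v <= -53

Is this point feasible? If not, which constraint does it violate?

not feasible — violates C2

Constraint C2: 5u + 5v = 55, which is not ≤ 50. All other constraints are satisfied.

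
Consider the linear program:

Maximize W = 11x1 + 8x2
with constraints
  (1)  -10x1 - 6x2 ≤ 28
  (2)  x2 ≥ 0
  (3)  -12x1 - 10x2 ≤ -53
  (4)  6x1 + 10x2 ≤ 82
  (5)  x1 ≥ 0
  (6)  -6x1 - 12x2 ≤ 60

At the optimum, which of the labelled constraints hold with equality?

(2) and (4)

Corner points and W = 11x1 + 8x2:
  (53/12, 0) → W = 583/12
  (41/3, 0) → W = 451/3
  (0, 53/10) → W = 212/5
  (0, 41/5) → W = 328/5

The maximum is at (41/3, 0). Substituting into each constraint, equality holds for (2) and (4); the remaining constraints have slack.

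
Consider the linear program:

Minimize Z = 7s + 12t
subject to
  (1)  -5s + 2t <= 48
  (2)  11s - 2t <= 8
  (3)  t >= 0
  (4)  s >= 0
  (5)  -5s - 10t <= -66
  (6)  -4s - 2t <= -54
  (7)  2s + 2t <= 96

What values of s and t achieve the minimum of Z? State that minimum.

s = 62/15, t = 281/15, minimum Z = 3806/15

Vertices and Z = 7s + 12t:
  (2/3, 77/3) → Z = 938/3
  (48/7, 288/7) → Z = 3792/7
  (62/15, 281/15) → Z = 3806/15
  (8, 40) → Z = 536

At the optimal vertex, 11s - 2t = 8 and -4s - 2t = -54.
Solving simultaneously gives s = 62/15, t = 281/15.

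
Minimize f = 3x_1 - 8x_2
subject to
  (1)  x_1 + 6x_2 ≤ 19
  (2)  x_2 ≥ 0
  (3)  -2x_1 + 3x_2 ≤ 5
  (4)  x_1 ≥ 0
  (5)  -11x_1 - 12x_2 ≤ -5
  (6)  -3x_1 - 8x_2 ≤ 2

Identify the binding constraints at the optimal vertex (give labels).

(1) and (3)

Corner points and f = 3x_1 - 8x_2:
  (19, 0) → f = 57
  (9/5, 43/15) → f = -263/15
  (5/11, 0) → f = 15/11
  (0, 5/3) → f = -40/3
  (0, 5/12) → f = -10/3

The minimum is at (9/5, 43/15). Substituting into each constraint, equality holds for (1) and (3); the remaining constraints have slack.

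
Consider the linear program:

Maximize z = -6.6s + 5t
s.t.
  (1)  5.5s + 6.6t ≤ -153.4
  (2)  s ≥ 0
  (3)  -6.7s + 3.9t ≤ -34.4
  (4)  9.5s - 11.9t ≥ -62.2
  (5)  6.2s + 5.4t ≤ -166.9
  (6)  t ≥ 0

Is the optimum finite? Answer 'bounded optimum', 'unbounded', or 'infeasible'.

infeasible

The boundaries s = 0 and 6.2s + 5.4t = -166.9 meet at (0, -1669/54), but that point violates t ≥ 0. Every candidate vertex is excluded by some other constraint, so the feasible region is empty.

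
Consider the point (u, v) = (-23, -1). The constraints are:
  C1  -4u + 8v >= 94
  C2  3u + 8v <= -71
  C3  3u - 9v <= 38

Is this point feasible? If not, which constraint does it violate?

not feasible — violates C1

Constraint C1: -4u + 8v = 84, which is not ≥ 94. All other constraints are satisfied.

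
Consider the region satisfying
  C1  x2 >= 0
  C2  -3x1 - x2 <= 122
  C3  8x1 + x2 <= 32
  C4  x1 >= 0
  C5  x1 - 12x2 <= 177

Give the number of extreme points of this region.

Intersecting each pair of boundary lines and keeping only the points that satisfy every inequality leaves:
  (4, 0)
  (0, 0)
  (0, 32)

3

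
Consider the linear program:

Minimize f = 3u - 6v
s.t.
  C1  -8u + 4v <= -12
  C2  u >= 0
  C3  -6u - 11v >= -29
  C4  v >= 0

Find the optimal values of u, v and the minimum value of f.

Corner points and f = 3u - 6v:
  (31/14, 10/7) → f = -27/14
  (3/2, 0) → f = 9/2
  (29/6, 0) → f = 29/2

The optimum lies where -8u + 4v = -12 and -6u - 11v = -29.
Solving simultaneously gives u = 31/14, v = 10/7.

u = 31/14, v = 10/7, minimum f = -27/14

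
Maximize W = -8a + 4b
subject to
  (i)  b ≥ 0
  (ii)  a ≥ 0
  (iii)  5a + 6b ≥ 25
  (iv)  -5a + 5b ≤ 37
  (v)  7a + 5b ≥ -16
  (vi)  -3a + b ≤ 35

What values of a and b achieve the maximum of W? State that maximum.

Extreme points and W = -8a + 4b:
  (5, 0) → W = -40
  (0, 25/6) → W = 50/3
  (0, 37/5) → W = 148/5
The feasible region is unbounded (it extends along (1, 1), (1, 0)), but W strictly decreases along every unbounded feasible direction, so there is no improving ray and the maximum is attained at a vertex.

The binding constraints are a = 0 and -5a + 5b = 37.
Solving simultaneously gives a = 0, b = 37/5.

a = 0, b = 37/5, maximum W = 148/5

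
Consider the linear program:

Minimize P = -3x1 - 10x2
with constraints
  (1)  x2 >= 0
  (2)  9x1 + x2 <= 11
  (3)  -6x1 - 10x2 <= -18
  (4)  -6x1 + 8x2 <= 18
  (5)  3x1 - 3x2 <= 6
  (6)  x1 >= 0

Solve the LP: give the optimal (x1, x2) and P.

Corner points and P = -3x1 - 10x2:
  (23/21, 8/7) → P = -103/7
  (35/39, 38/13) → P = -415/13
  (0, 9/5) → P = -18
  (0, 9/4) → P = -45/2

x1 = 35/39, x2 = 38/13, minimum P = -415/13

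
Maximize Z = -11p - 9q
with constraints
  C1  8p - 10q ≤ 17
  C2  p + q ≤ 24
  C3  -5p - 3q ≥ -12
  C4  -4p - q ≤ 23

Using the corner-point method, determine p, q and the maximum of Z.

Vertices and Z = -11p - 9q:
  (171/74, 11/74) → Z = -990/37
  (-71/16, -21/4) → Z = 1537/16
  (-81/7, 163/7) → Z = -576/7

p = -71/16, q = -21/4, maximum Z = 1537/16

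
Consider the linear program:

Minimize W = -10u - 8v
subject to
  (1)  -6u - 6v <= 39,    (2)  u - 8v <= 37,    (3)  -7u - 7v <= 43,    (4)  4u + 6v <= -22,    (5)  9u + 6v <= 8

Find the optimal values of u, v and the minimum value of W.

Vertices and W = -10u - 8v:
  (-85/63, -302/63) → W = 3266/63
  (23/19, -85/19) → W = 450/19
  (-52/7, 9/7) → W = 64

The optimum lies where u - 8v = 37 and 4u + 6v = -22.
Solving simultaneously gives u = 23/19, v = -85/19.

u = 23/19, v = -85/19, minimum W = 450/19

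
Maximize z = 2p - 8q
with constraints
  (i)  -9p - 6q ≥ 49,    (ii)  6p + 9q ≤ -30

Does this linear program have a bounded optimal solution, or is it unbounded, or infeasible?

unbounded

From the feasible point (-29/5, 8/15), moving in the direction (6, -9) keeps every constraint satisfied while z increases without bound.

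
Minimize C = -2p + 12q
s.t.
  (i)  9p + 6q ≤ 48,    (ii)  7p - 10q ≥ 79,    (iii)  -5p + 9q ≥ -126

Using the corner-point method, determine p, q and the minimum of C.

Corner points and C = -2p + 12q:
  (159/22, -125/44) → C = -534/11
  (396/37, -298/37) → C = -4368/37
  (-549/13, -487/13) → C = -4746/13

The binding constraints are 7p - 10q = 79 and -5p + 9q = -126.
Solving simultaneously gives p = -549/13, q = -487/13.

p = -549/13, q = -487/13, minimum C = -4746/13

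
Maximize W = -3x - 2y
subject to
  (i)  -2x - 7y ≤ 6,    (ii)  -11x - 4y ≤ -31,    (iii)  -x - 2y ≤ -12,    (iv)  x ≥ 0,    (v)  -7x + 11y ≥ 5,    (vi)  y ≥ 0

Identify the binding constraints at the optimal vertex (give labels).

Vertices and W = -3x - 2y:
  (7/9, 101/18) → W = -122/9
  (0, 31/4) → W = -31/2
  (122/25, 89/25) → W = -544/25
The feasible region is unbounded (it extends along (0, 1), (11, 7)), but W strictly decreases along every unbounded feasible direction, so there is no improving ray and the maximum is attained at a vertex.

The maximum is at (7/9, 101/18). Substituting into each constraint, equality holds for (ii) and (iii); the remaining constraints have slack.

(ii) and (iii)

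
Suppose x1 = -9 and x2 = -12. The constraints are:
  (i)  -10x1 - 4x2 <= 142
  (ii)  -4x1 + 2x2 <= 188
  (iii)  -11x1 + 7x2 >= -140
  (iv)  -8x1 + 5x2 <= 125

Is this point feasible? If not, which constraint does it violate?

(i): 138 ≤ 142 ✓
(ii): 12 ≤ 188 ✓
(iii): 15 ≥ -140 ✓
(iv): 12 ≤ 125 ✓

feasible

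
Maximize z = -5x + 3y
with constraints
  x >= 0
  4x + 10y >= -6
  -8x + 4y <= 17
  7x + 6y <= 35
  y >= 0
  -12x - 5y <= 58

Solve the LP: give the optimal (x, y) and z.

x = 1/2, y = 21/4, maximum z = 53/4

Vertices and z = -5x + 3y:
  (0, 17/4) → z = 51/4
  (0, 0) → z = 0
  (1/2, 21/4) → z = 53/4
  (5, 0) → z = -25

At the optimal vertex, -8x + 4y = 17 and 7x + 6y = 35.
Solving simultaneously gives x = 1/2, y = 21/4.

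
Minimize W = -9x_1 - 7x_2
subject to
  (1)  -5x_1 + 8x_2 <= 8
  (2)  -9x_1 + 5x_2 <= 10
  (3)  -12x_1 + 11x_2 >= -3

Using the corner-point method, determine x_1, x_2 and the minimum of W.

x_1 = 112/41, x_2 = 111/41, minimum W = -1785/41

Feasible corners and W = -9x_1 - 7x_2:
  (-40/47, 22/47) → W = 206/47
  (112/41, 111/41) → W = -1785/41
  (-125/39, -49/13) → W = 718/13

At the optimal vertex, -5x_1 + 8x_2 = 8 and -12x_1 + 11x_2 = -3.
Solving simultaneously gives x_1 = 112/41, x_2 = 111/41.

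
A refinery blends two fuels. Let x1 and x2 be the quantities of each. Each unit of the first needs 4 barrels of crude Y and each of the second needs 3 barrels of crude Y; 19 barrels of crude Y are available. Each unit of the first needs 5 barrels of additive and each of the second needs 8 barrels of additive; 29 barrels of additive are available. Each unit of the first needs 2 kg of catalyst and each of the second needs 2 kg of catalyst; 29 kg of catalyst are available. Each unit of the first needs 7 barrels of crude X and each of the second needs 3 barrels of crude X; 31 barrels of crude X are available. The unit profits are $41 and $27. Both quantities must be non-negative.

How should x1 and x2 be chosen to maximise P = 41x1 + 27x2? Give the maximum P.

x1 = 4, x2 = 1, maximum P = 191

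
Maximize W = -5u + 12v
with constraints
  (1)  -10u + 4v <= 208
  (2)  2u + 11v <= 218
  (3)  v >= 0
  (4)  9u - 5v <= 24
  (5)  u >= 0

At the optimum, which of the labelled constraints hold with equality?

(2) and (5)

Feasible corners and W = -5u + 12v:
  (1354/109, 1914/109) → W = 16198/109
  (0, 218/11) → W = 2616/11
  (8/3, 0) → W = -40/3
  (0, 0) → W = 0

The maximum is at (0, 218/11). Substituting into each constraint, equality holds for (2) and (5); the remaining constraints have slack.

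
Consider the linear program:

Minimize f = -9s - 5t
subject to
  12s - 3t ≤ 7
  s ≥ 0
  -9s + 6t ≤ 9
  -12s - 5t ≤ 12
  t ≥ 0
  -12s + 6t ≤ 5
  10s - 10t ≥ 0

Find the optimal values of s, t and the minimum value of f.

The binding constraints are 12s - 3t = 7 and 10s - 10t = 0.
Solving simultaneously gives s = 7/9, t = 7/9.

s = 7/9, t = 7/9, minimum f = -98/9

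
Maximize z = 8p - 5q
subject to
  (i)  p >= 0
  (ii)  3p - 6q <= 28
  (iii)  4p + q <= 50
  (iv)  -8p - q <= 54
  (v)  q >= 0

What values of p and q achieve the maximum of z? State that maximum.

p = 328/27, q = 38/27, maximum z = 2434/27

Extreme points and z = 8p - 5q:
  (0, 50) → z = -250
  (0, 0) → z = 0
  (328/27, 38/27) → z = 2434/27
  (28/3, 0) → z = 224/3

The optimum lies where 3p - 6q = 28 and 4p + q = 50.
Solving simultaneously gives p = 328/27, q = 38/27.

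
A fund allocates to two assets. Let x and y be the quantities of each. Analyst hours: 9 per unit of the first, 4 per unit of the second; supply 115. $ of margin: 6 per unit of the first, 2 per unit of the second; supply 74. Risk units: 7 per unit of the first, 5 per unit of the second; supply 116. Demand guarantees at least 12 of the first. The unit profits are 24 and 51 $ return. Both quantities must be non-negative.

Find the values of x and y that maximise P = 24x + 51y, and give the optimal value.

The optimum lies where 6x + 2y = 74 and x = 12.
Solving simultaneously gives x = 12, y = 1.

x = 12, y = 1, maximum P = 339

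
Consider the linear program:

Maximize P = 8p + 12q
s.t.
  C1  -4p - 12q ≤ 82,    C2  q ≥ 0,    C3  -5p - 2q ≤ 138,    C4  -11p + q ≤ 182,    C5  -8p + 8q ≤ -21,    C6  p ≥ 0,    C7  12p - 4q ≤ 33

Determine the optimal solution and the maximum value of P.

p = 45/16, q = 3/16, maximum P = 99/4

Feasible corners and P = 8p + 12q:
  (21/8, 0) → P = 21
  (11/4, 0) → P = 22
  (45/16, 3/16) → P = 99/4

At the optimal vertex, -8p + 8q = -21 and 12p - 4q = 33.
Solving simultaneously gives p = 45/16, q = 3/16.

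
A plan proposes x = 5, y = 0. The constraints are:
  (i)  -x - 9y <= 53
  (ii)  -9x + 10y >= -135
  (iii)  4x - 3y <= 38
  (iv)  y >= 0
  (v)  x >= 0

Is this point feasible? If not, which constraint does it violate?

(i): -5 ≤ 53 ✓
(ii): -45 ≥ -135 ✓
(iii): 20 ≤ 38 ✓
(iv): 0 ≥ 0 ✓
(v): 5 ≥ 0 ✓

feasible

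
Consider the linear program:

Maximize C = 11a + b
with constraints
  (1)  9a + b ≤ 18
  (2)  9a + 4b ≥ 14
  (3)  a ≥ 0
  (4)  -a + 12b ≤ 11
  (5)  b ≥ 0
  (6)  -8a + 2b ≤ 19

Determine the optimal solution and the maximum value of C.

Feasible corners and C = 11a + b:
  (205/109, 117/109) → C = 2372/109
  (2, 0) → C = 22
  (31/28, 113/112) → C = 211/16
  (14/9, 0) → C = 154/9

The binding constraints are 9a + b = 18 and b = 0.
Solving simultaneously gives a = 2, b = 0.

a = 2, b = 0, maximum C = 22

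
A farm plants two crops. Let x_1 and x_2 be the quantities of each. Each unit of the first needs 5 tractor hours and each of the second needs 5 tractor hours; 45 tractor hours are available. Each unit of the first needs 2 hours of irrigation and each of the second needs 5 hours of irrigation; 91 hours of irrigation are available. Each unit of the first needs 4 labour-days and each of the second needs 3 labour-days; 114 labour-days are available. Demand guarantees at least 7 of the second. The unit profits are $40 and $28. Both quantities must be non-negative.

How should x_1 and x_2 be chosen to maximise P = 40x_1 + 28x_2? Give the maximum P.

x_1 = 2, x_2 = 7, maximum P = 276

Feasible corners and P = 40x_1 + 28x_2:
  (0, 9) → P = 252
  (0, 7) → P = 196
  (2, 7) → P = 276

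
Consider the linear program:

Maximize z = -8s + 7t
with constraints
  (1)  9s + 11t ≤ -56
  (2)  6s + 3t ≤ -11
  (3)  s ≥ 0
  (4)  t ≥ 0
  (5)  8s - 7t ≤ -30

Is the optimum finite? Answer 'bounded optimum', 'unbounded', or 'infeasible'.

The boundaries 9s + 11t = -56 and t = 0 meet at (-56/9, 0), but that point violates s ≥ 0. Every candidate vertex is excluded by some other constraint, so the feasible region is empty.

infeasible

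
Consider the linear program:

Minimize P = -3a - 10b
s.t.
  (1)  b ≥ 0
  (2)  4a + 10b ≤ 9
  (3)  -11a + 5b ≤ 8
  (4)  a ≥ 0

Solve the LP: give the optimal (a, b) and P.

Corner points and P = -3a - 10b:
  (9/4, 0) → P = -27/4
  (0, 0) → P = 0
  (0, 9/10) → P = -9

a = 0, b = 9/10, minimum P = -9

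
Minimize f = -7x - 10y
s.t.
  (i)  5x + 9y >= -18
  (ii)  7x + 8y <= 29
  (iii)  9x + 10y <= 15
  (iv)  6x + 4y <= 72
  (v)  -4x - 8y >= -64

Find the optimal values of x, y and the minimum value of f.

x = -65/4, y = 129/8, minimum f = -95/2

Feasible corners and f = -7x - 10y:
  (315/31, -237/31) → f = 165/31
  (-180, 98) → f = 280
  (-65/4, 129/8) → f = -95/2

The binding constraints are 9x + 10y = 15 and -4x - 8y = -64.
Solving simultaneously gives x = -65/4, y = 129/8.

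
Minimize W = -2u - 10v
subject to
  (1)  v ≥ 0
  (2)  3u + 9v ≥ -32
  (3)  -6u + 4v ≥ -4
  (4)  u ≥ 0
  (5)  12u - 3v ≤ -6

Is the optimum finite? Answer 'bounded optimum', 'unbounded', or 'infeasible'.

unbounded

From the feasible point (0, 2), moving in the direction (0, 1) keeps every constraint satisfied while W decreases without bound.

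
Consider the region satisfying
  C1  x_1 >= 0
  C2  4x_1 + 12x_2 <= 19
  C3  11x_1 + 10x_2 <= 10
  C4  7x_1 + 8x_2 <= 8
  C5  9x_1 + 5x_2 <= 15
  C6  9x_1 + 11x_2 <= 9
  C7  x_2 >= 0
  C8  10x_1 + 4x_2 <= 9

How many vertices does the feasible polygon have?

Intersecting each pair of boundary lines and keeping only the points that satisfy every inequality leaves:
  (0, 9/11)
  (0, 0)
  (20/31, 9/31)
  (25/28, 1/56)
  (9/10, 0)

5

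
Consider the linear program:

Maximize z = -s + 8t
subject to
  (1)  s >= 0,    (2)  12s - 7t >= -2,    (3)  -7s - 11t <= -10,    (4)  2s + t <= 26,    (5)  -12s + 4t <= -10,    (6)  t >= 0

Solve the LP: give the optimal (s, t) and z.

At the optimal vertex, 12s - 7t = -2 and 2s + t = 26.
Solving simultaneously gives s = 90/13, t = 158/13.

s = 90/13, t = 158/13, maximum z = 1174/13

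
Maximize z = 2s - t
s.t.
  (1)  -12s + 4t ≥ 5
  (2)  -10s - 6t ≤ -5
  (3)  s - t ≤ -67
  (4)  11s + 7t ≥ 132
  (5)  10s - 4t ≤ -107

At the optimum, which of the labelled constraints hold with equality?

Corner points and z = 2s - t:
  (51, 617/4) → z = -209/4
  (-757/4, 1265/4) → z = -2779/4
  (-337/18, 869/18) → z = -1543/18
  (161/6, 563/6) → z = -241/6
The feasible region is unbounded (it extends along (1, 3), (-3, 5)), but z strictly decreases along every unbounded feasible direction, so there is no improving ray and the maximum is attained at a vertex.

The maximum is at (161/6, 563/6). Substituting into each constraint, equality holds for (3) and (5); the remaining constraints have slack.

(3) and (5)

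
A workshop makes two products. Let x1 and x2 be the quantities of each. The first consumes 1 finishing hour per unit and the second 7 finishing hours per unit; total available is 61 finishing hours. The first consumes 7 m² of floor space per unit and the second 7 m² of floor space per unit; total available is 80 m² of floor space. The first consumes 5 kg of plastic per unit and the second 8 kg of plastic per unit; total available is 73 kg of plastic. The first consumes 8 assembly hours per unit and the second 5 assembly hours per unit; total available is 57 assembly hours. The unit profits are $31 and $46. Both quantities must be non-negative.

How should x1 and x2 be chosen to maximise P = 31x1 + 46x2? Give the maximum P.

x1 = 7/3, x2 = 23/3, maximum P = 425

Corner points and P = 31x1 + 46x2:
  (0, 0) → P = 0
  (0, 61/7) → P = 2806/7
  (57/8, 0) → P = 1767/8
  (23/27, 232/27) → P = 1265/3
  (7/3, 23/3) → P = 425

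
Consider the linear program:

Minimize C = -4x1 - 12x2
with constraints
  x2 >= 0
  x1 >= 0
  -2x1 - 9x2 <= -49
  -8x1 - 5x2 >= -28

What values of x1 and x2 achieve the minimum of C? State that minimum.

x1 = 0, x2 = 28/5, minimum C = -336/5

Extreme points and C = -4x1 - 12x2:
  (0, 49/9) → C = -196/3
  (0, 28/5) → C = -336/5
  (7/62, 168/31) → C = -2030/31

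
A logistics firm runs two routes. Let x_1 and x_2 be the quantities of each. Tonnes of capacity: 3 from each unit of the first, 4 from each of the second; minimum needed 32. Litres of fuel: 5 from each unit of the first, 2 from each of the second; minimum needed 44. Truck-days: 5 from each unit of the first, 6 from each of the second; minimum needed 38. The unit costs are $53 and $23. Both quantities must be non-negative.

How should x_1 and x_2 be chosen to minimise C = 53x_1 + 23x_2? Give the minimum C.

x_1 = 8, x_2 = 2, minimum C = 470

Extreme points and C = 53x_1 + 23x_2:
  (0, 22) → C = 506
  (32/3, 0) → C = 1696/3
  (8, 2) → C = 470
The feasible region is unbounded (it extends along (0, 1), (1, 0)), but C strictly increases along every unbounded feasible direction, so there is no improving ray and the minimum is attained at a vertex.

At the optimal vertex, 3x_1 + 4x_2 = 32 and 5x_1 + 2x_2 = 44.
Solving simultaneously gives x_1 = 8, x_2 = 2.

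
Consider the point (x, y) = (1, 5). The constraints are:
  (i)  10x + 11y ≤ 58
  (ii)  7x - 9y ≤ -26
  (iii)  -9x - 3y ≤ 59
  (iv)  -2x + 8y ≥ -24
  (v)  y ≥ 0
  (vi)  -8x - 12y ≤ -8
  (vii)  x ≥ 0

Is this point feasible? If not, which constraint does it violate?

not feasible — violates (i)

Constraint (i): 10x + 11y = 65, which is not ≤ 58. All other constraints are satisfied.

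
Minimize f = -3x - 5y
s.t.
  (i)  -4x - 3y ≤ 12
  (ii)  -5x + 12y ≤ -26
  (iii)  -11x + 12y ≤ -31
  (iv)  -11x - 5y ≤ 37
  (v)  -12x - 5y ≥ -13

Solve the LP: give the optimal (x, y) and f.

Corner points and f = -3x - 5y:
  (-17/27, -256/81) → f = 1433/81
  (99/16, -49/4) → f = 683/16
  (5/6, -131/72) → f = 475/72
  (22/13, -19/13) → f = 29/13

x = 22/13, y = -19/13, minimum f = 29/13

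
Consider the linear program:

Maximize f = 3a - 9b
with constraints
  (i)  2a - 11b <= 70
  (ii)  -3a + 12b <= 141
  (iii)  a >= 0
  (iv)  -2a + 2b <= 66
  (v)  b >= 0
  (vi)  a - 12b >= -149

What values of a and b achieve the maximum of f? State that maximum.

Corner points and f = 3a - 9b:
  (35, 0) → f = 105
  (2479/13, 368/13) → f = 4125/13
  (0, 47/4) → f = -423/4
  (4, 51/4) → f = -411/4
  (0, 0) → f = 0

a = 2479/13, b = 368/13, maximum f = 4125/13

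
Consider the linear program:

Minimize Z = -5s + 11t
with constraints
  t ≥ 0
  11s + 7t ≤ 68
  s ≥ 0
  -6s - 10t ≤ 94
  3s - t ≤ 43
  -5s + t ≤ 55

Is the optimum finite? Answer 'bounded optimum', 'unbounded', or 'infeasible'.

Feasible corners and Z = -5s + 11t:
  (68/11, 0) → Z = -340/11
  (0, 0) → Z = 0
  (0, 68/7) → Z = 748/7
The feasible region has finitely many vertices and no improving ray; the minimum is -340/11 at (68/11, 0).

bounded optimum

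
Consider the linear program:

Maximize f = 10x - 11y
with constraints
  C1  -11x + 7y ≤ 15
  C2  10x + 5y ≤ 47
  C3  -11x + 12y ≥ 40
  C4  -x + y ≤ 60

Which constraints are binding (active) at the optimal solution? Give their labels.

Extreme points and f = 10x - 11y:
  (254/125, 667/125) → f = -4797/125
  (20/11, 5) → f = -405/11
  (52/25, 131/25) → f = -921/25

The maximum is at (20/11, 5). Substituting into each constraint, equality holds for C1 and C3; the remaining constraints have slack.

C1 and C3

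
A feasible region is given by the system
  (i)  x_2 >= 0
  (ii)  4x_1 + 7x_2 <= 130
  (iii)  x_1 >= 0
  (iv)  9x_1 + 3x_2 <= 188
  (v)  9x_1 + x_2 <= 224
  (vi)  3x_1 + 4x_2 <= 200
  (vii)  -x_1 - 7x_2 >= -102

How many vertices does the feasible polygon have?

Of the 21 pairwise boundary intersections, those satisfying every inequality are:
  (0, 0)
  (188/9, 0)
  (926/51, 418/51)
  (28/3, 278/21)
  (0, 102/7)

5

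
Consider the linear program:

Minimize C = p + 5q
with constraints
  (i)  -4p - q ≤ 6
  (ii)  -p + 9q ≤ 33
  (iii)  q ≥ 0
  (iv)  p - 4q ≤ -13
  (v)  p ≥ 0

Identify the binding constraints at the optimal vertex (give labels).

Vertices and C = p + 5q:
  (3, 4) → C = 23
  (0, 11/3) → C = 55/3
  (0, 13/4) → C = 65/4

The minimum is at (0, 13/4). Substituting into each constraint, equality holds for (iv) and (v); the remaining constraints have slack.

(iv) and (v)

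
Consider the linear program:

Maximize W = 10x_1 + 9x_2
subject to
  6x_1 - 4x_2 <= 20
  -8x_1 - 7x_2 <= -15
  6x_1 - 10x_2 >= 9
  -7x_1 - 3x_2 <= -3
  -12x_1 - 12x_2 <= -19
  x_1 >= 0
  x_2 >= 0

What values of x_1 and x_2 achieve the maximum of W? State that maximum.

Vertices and W = 10x_1 + 9x_2:
  (41/9, 11/6) → W = 1117/18
  (10/3, 0) → W = 100/3
  (213/122, 9/61) → W = 1146/61
  (15/8, 0) → W = 75/4

At the optimal vertex, 6x_1 - 4x_2 = 20 and 6x_1 - 10x_2 = 9.
Solving simultaneously gives x_1 = 41/9, x_2 = 11/6.

x_1 = 41/9, x_2 = 11/6, maximum W = 1117/18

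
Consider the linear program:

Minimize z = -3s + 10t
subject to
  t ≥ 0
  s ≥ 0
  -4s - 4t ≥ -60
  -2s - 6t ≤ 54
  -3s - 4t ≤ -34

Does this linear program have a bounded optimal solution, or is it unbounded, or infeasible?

Feasible corners and z = -3s + 10t:
  (15, 0) → z = -45
  (34/3, 0) → z = -34
  (0, 15) → z = 150
  (0, 17/2) → z = 85
The feasible region has finitely many vertices and no improving ray; the minimum is -45 at (15, 0).

bounded optimum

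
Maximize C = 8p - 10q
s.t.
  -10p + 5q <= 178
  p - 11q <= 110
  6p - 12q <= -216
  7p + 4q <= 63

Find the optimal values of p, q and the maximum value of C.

Feasible corners and C = 8p - 10q:
  (-176/15, 182/15) → C = -1076/5
  (-397/75, 1876/75) → C = -7312/25
  (-1, 35/2) → C = -183

At the optimal vertex, 6p - 12q = -216 and 7p + 4q = 63.
Solving simultaneously gives p = -1, q = 35/2.

p = -1, q = 35/2, maximum C = -183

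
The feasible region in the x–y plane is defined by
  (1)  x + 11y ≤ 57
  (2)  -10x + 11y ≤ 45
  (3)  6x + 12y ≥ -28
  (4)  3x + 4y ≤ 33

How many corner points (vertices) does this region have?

4

Intersecting each pair of boundary lines and keeping only the points that satisfy every inequality leaves:
  (12/11, 615/121)
  (135/29, 138/29)
  (-424/93, -5/93)
  (127/3, -47/2)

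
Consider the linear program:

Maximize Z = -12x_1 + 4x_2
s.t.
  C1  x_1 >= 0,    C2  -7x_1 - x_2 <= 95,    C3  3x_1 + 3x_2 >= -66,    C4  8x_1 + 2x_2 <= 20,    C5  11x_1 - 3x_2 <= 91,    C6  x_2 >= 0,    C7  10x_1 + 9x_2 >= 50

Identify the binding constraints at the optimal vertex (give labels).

Extreme points and Z = -12x_1 + 4x_2:
  (0, 10) → Z = 40
  (0, 50/9) → Z = 200/9
  (20/13, 50/13) → Z = -40/13

The maximum is at (0, 10). Substituting into each constraint, equality holds for C1 and C4; the remaining constraints have slack.

C1 and C4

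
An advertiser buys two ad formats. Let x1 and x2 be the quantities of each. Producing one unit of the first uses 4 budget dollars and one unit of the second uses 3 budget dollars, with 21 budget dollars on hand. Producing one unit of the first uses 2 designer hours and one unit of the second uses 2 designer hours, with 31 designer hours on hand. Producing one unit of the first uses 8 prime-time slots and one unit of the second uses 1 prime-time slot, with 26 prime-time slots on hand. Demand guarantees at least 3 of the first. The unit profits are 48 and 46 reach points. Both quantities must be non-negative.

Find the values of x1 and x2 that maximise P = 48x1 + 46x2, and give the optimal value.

x1 = 3, x2 = 2, maximum P = 236

The optimum lies where 8x1 + x2 = 26 and x1 = 3.
Solving simultaneously gives x1 = 3, x2 = 2.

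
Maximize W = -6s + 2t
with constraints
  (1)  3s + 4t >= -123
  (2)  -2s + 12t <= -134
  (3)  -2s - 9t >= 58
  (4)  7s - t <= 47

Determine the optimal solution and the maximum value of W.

s = -235/11, t = -162/11, maximum W = 1086/11

Extreme points and W = -6s + 2t:
  (-235/11, -162/11) → W = 1086/11
  (65/31, -1002/31) → W = -2394/31
  (215/41, -422/41) → W = -2134/41

The binding constraints are 3s + 4t = -123 and -2s + 12t = -134.
Solving simultaneously gives s = -235/11, t = -162/11.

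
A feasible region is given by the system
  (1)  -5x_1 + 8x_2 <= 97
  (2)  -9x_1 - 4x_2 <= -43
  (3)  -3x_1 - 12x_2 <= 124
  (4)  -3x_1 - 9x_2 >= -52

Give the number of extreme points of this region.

3

Pairwise boundary intersections that survive every other constraint:
  (253/24, -415/32)
  (179/69, 113/23)
  (580/3, -176/3)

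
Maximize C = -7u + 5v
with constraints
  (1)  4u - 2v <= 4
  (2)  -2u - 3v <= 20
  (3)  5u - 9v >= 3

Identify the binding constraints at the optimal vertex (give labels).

Feasible corners and C = -7u + 5v:
  (-7/4, -11/2) → C = -61/4
  (15/13, 4/13) → C = -85/13
  (-57/11, -106/33) → C = 667/33

The maximum is at (-57/11, -106/33). Substituting into each constraint, equality holds for (2) and (3); the remaining constraints have slack.

(2) and (3)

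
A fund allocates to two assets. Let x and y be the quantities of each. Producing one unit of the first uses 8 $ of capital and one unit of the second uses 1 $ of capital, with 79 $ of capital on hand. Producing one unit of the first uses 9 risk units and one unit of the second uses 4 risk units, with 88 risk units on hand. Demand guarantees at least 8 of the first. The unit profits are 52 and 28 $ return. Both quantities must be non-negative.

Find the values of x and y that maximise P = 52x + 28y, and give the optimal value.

x = 8, y = 4, maximum P = 528

Feasible corners and P = 52x + 28y:
  (88/9, 0) → P = 4576/9
  (8, 0) → P = 416
  (8, 4) → P = 528

The binding constraints are 9x + 4y = 88 and x = 8.
Solving simultaneously gives x = 8, y = 4.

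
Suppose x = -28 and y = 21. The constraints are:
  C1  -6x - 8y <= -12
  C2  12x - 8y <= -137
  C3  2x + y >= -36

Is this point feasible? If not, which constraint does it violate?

not feasible — violates C1

Constraint C1: -6x - 8y = 0, which is not ≤ -12. All other constraints are satisfied.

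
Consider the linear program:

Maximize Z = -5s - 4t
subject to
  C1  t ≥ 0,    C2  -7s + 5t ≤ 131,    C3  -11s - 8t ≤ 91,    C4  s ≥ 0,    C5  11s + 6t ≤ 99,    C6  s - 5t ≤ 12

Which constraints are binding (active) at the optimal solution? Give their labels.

Corner points and Z = -5s - 4t:
  (0, 0) → Z = 0
  (9, 0) → Z = -45
  (0, 33/2) → Z = -66

The maximum is at (0, 0). Substituting into each constraint, equality holds for C1 and C4; the remaining constraints have slack.

C1 and C4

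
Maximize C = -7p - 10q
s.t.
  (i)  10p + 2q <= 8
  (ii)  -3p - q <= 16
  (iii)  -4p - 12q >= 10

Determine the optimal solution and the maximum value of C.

p = 10, q = -46, maximum C = 390

Extreme points and C = -7p - 10q:
  (10, -46) → C = 390
  (29/28, -33/28) → C = 127/28
  (-91/16, 17/16) → C = 467/16

The binding constraints are 10p + 2q = 8 and -3p - q = 16.
Solving simultaneously gives p = 10, q = -46.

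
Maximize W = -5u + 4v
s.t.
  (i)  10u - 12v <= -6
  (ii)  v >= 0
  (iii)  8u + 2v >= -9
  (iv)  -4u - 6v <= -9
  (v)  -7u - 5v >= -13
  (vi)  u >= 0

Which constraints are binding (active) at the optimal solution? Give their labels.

(v) and (vi)

Feasible corners and W = -5u + 4v:
  (2/3, 19/18) → W = 8/9
  (63/67, 86/67) → W = 29/67
  (0, 3/2) → W = 6
  (0, 13/5) → W = 52/5

The maximum is at (0, 13/5). Substituting into each constraint, equality holds for (v) and (vi); the remaining constraints have slack.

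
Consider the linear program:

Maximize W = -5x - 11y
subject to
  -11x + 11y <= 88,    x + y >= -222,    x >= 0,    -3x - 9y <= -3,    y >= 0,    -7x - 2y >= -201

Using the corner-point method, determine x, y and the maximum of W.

x = 0, y = 1/3, maximum W = -11/3

Feasible corners and W = -5x - 11y:
  (0, 8) → W = -88
  (185/9, 257/9) → W = -3752/9
  (0, 1/3) → W = -11/3
  (1, 0) → W = -5
  (201/7, 0) → W = -1005/7

At the optimal vertex, x = 0 and -3x - 9y = -3.
Solving simultaneously gives x = 0, y = 1/3.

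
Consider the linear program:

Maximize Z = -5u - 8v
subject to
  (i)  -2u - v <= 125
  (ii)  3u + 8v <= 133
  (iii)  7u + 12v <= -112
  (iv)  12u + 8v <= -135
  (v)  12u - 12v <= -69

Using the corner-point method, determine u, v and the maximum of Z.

u = -523/12, v = -227/6, maximum Z = 6247/12

Corner points and Z = -5u - 8v:
  (-1388/17, 651/17) → Z = 1732/17
  (-523/12, -227/6) → Z = 6247/12
  (-181/19, -287/76) → Z = 1479/19

The optimum lies where -2u - v = 125 and 12u - 12v = -69.
Solving simultaneously gives u = -523/12, v = -227/6.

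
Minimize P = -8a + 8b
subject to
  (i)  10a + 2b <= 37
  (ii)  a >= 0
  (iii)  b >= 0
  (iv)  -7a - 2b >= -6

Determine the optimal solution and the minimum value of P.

a = 6/7, b = 0, minimum P = -48/7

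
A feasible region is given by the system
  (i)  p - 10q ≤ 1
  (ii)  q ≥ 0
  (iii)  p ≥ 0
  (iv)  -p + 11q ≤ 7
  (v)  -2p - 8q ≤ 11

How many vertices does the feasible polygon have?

Of the 10 pairwise boundary intersections, those satisfying every inequality are:
  (1, 0)
  (81, 8)
  (0, 0)
  (0, 7/11)

4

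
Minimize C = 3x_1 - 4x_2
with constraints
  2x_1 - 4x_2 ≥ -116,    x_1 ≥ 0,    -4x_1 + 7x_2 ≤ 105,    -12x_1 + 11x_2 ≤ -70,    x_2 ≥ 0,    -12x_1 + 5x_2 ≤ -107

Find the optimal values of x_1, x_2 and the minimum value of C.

x_1 = 329/8, x_2 = 77/2, minimum C = -245/8

The feasible region is unbounded (it extends along (2, 1), (1, 0)), but C strictly increases along every unbounded feasible direction, so there is no improving ray and the minimum is attained at a vertex.

The optimum lies where -4x_1 + 7x_2 = 105 and -12x_1 + 11x_2 = -70.
Solving simultaneously gives x_1 = 329/8, x_2 = 77/2.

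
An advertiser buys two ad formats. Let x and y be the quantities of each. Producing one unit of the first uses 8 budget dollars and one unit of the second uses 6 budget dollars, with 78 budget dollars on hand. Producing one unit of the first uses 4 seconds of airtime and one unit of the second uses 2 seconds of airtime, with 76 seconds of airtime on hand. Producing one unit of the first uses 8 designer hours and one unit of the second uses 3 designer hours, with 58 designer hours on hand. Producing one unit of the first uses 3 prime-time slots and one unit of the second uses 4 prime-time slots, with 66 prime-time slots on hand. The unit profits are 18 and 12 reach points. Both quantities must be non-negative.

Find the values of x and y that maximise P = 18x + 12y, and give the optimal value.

Feasible corners and P = 18x + 12y:
  (0, 0) → P = 0
  (0, 13) → P = 156
  (29/4, 0) → P = 261/2
  (19/4, 20/3) → P = 331/2

x = 19/4, y = 20/3, maximum P = 331/2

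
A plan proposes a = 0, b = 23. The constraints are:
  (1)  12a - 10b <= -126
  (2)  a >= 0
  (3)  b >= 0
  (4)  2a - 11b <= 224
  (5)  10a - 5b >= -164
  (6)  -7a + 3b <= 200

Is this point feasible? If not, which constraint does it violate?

(1): -230 ≤ -126 ✓
(2): 0 ≥ 0 ✓
(3): 23 ≥ 0 ✓
(4): -253 ≤ 224 ✓
(5): -115 ≥ -164 ✓
(6): 69 ≤ 200 ✓

feasible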